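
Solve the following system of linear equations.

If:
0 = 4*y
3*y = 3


Then:
No Solution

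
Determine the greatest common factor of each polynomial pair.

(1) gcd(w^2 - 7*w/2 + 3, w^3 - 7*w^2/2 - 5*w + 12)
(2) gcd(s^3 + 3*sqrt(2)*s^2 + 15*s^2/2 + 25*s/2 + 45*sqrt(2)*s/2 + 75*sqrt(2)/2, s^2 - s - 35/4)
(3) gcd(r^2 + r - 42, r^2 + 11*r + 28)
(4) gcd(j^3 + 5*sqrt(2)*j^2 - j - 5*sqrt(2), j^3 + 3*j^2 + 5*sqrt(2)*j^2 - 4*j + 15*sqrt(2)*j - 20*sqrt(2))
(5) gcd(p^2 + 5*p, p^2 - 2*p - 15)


(1) = w - 3/2
(2) = s + 5/2
(3) = gcd((r - 6)*(r + 7), (r + 4)*(r + 7)) = r + 7
(4) = j^2 + j*(-1 + 5*sqrt(2)) - 5*sqrt(2)
(5) = 1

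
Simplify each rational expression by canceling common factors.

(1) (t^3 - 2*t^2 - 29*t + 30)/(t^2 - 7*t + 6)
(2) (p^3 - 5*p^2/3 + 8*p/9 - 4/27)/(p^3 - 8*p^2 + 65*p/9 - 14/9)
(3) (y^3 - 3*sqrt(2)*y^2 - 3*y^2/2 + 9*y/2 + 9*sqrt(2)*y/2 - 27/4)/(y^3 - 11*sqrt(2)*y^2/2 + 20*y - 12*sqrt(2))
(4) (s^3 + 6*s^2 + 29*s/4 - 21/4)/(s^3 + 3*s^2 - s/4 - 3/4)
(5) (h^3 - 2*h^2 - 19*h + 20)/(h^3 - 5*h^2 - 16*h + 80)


(1) = t + 5
(2) = (3*p - 2)/(3*p - 21)
(3) = (8*y^2 + y*(-12*sqrt(2) - 12) + 18*sqrt(2))/(8*y^2 - 32*sqrt(2)*y + 64)
(4) = (2*s + 7)/(2*s + 1)
(5) = (h - 1)/(h - 4)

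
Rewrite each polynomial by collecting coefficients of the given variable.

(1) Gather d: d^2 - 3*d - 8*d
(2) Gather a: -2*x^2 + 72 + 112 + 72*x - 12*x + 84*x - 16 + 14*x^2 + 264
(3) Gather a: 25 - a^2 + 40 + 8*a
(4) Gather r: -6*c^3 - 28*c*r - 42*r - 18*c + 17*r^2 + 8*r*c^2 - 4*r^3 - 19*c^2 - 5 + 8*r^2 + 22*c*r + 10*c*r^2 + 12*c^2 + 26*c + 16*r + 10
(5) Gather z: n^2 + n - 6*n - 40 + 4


(1) = d^2 - 11*d
(2) = 12*x^2 + 144*x + 432
(3) = -a^2 + 8*a + 65
(4) = -6*c^3 - 7*c^2 + 8*c - 4*r^3 + r^2*(10*c + 25) + r*(8*c^2 - 6*c - 26) + 5
(5) = n^2 - 5*n - 36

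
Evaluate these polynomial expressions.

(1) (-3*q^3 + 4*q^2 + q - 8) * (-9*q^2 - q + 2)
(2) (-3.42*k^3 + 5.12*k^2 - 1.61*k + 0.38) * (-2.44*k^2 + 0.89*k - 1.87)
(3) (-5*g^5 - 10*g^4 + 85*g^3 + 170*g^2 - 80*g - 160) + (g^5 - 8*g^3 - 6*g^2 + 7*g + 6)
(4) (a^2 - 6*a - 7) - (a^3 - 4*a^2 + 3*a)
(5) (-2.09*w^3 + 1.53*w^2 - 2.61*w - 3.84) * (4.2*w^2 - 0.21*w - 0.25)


(1) = 27*q^5 - 33*q^4 - 19*q^3 + 79*q^2 + 10*q - 16
(2) = 8.3448*k^5 - 15.5366*k^4 + 14.8806*k^3 - 11.9345*k^2 + 3.3489*k - 0.7106
(3) = -4*g^5 - 10*g^4 + 77*g^3 + 164*g^2 - 73*g - 154
(4) = -a^3 + 5*a^2 - 9*a - 7
(5) = -8.778*w^5 + 6.8649*w^4 - 10.7608*w^3 - 15.9624*w^2 + 1.4589*w + 0.96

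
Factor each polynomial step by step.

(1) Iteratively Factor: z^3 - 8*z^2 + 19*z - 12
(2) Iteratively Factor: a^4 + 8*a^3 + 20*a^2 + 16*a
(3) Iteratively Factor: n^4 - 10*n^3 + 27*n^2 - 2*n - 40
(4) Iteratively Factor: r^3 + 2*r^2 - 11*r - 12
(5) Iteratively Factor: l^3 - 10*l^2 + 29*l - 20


(1) = (z - 4)*(z^2 - 4*z + 3) = (z - 4)*(z - 3)*(z - 1)
(2) = (a + 4)*(a^3 + 4*a^2 + 4*a) = a*(a + 4)*(a^2 + 4*a + 4) = a*(a + 2)*(a + 4)*(a + 2)
(3) = (n - 2)*(n^3 - 8*n^2 + 11*n + 20) = (n - 5)*(n - 2)*(n^2 - 3*n - 4) = (n - 5)*(n - 2)*(n + 1)*(n - 4)
(4) = (r - 3)*(r^2 + 5*r + 4) = (r - 3)*(r + 4)*(r + 1)
(5) = (l - 5)*(l^2 - 5*l + 4) = (l - 5)*(l - 4)*(l - 1)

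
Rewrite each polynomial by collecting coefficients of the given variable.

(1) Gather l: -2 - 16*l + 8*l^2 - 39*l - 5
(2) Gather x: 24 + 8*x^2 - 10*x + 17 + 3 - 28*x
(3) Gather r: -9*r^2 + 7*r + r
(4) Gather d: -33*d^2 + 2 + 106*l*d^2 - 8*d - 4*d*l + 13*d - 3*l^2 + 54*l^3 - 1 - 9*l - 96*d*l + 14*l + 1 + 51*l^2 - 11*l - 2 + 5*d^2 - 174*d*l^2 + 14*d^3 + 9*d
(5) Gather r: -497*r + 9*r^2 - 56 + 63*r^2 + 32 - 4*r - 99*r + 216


(1) = 8*l^2 - 55*l - 7
(2) = 8*x^2 - 38*x + 44
(3) = -9*r^2 + 8*r
(4) = 14*d^3 + d^2*(106*l - 28) + d*(-174*l^2 - 100*l + 14) + 54*l^3 + 48*l^2 - 6*l
(5) = 72*r^2 - 600*r + 192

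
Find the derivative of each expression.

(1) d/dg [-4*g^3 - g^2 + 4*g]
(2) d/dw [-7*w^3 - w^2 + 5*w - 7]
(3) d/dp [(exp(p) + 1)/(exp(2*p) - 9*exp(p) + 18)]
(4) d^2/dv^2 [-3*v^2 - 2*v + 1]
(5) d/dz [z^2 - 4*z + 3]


(1) = -12*g^2 - 2*g + 4
(2) = -21*w^2 - 2*w + 5
(3) = (-(exp(p) + 1)*(2*exp(p) - 9) + exp(2*p) - 9*exp(p) + 18)*exp(p)/(exp(2*p) - 9*exp(p) + 18)^2
(4) = -6
(5) = 2*z - 4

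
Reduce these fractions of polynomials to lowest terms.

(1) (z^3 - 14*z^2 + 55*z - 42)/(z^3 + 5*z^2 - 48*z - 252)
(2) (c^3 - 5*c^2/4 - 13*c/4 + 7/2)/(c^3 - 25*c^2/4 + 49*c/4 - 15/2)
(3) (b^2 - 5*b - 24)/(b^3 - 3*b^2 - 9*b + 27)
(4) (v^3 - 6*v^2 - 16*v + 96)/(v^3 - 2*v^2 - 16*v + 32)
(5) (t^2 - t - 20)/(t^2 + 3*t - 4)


(1) = (z^2 - 7*z + 6)/(z^2 + 12*z + 36)
(2) = (4*c^2 + 3*c - 7)/(4*c^2 - 17*c + 15)
(3) = (b - 8)/(b^2 - 6*b + 9)
(4) = (v - 6)/(v - 2)
(5) = (t - 5)/(t - 1)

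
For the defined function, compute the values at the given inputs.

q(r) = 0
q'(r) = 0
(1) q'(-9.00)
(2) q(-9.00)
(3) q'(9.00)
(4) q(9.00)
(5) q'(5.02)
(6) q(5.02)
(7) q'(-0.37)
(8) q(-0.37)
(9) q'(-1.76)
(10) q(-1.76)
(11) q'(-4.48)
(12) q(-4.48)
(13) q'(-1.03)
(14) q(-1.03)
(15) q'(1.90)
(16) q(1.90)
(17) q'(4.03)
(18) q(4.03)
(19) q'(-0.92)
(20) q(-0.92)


(1) = 0.00
(2) = 0.00
(3) = 0.00
(4) = 0.00
(5) = 0.00
(6) = 0.00
(7) = 0.00
(8) = 0.00
(9) = 0.00
(10) = 0.00
(11) = 0.00
(12) = 0.00
(13) = 0.00
(14) = 0.00
(15) = 0.00
(16) = 0.00
(17) = 0.00
(18) = 0.00
(19) = 0.00
(20) = 0.00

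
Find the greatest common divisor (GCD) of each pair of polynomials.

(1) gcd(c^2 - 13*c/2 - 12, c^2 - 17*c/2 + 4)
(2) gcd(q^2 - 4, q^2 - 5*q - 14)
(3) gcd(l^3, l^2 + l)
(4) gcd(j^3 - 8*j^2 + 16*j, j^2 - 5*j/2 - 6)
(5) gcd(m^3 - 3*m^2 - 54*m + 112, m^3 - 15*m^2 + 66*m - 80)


(1) = gcd((c - 8)*(c + 3/2), (c - 8)*(c - 1/2)) = c - 8
(2) = gcd((q - 2)*(q + 2), (q - 7)*(q + 2)) = q + 2
(3) = gcd(l^3, l*(l + 1)) = l
(4) = gcd(j*(j - 4)^2, (j - 4)*(j + 3/2)) = j - 4
(5) = m^2 - 10*m + 16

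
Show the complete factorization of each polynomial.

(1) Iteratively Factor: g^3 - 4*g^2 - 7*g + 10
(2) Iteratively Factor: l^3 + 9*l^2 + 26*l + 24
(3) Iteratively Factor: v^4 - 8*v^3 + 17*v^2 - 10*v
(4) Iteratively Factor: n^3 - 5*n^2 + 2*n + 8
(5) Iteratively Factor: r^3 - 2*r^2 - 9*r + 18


(1) = (g + 2)*(g^2 - 6*g + 5) = (g - 5)*(g + 2)*(g - 1)
(2) = (l + 3)*(l^2 + 6*l + 8) = (l + 2)*(l + 3)*(l + 4)
(3) = (v)*(v^3 - 8*v^2 + 17*v - 10) = v*(v - 5)*(v^2 - 3*v + 2) = v*(v - 5)*(v - 2)*(v - 1)
(4) = (n - 4)*(n^2 - n - 2) = (n - 4)*(n + 1)*(n - 2)
(5) = (r - 3)*(r^2 + r - 6) = (r - 3)*(r + 3)*(r - 2)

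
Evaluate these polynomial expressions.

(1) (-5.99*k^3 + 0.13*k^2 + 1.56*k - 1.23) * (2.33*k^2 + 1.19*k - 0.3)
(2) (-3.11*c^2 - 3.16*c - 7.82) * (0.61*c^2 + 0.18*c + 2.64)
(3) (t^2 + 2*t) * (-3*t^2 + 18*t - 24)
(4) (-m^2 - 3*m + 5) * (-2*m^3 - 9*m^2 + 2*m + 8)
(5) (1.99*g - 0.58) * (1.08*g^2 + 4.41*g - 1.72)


(1) = -13.9567*k^5 - 6.8252*k^4 + 5.5865*k^3 - 1.0485*k^2 - 1.9317*k + 0.369
(2) = -1.8971*c^4 - 2.4874*c^3 - 13.5494*c^2 - 9.75*c - 20.6448
(3) = -3*t^4 + 12*t^3 + 12*t^2 - 48*t
(4) = 2*m^5 + 15*m^4 + 15*m^3 - 59*m^2 - 14*m + 40
(5) = 2.1492*g^3 + 8.1495*g^2 - 5.9806*g + 0.9976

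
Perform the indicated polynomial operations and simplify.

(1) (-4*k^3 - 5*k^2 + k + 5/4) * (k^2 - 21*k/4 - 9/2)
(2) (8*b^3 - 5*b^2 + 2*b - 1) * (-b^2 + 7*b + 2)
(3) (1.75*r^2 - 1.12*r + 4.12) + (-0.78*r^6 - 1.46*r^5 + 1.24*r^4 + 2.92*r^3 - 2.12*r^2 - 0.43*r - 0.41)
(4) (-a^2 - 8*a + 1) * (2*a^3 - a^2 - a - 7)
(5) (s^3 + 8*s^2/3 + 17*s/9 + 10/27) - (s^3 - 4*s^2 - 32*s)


(1) = -4*k^5 + 16*k^4 + 181*k^3/4 + 37*k^2/2 - 177*k/16 - 45/8
(2) = -8*b^5 + 61*b^4 - 21*b^3 + 5*b^2 - 3*b - 2
(3) = -0.78*r^6 - 1.46*r^5 + 1.24*r^4 + 2.92*r^3 - 0.37*r^2 - 1.55*r + 3.71
(4) = -2*a^5 - 15*a^4 + 11*a^3 + 14*a^2 + 55*a - 7
(5) = 20*s^2/3 + 305*s/9 + 10/27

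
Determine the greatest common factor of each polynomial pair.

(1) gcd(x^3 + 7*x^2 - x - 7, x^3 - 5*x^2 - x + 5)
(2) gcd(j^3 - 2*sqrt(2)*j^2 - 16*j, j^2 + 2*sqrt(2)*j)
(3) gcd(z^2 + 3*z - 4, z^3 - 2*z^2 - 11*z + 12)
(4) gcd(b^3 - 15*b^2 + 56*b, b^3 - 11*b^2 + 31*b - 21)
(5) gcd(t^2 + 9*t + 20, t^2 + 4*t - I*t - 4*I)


(1) = x^2 - 1
(2) = gcd(j*(j - 4*sqrt(2))*(j + 2*sqrt(2)), j*(j + 2*sqrt(2))) = j^2 + 2*sqrt(2)*j
(3) = gcd((z - 1)*(z + 4), (z - 4)*(z - 1)*(z + 3)) = z - 1
(4) = b - 7
(5) = gcd((t + 4)*(t + 5), (t + 4)*(t - I)) = t + 4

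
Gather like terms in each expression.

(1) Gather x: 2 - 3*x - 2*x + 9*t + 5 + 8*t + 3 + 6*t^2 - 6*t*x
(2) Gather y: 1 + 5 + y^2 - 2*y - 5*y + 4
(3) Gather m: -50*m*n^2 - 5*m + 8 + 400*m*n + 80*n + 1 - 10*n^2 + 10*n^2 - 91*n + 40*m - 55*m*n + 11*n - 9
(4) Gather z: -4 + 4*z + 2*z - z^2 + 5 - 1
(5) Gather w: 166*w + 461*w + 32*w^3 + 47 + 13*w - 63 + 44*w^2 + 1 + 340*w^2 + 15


(1) = 6*t^2 + 17*t + x*(-6*t - 5) + 10
(2) = y^2 - 7*y + 10
(3) = m*(-50*n^2 + 345*n + 35)
(4) = -z^2 + 6*z
(5) = 32*w^3 + 384*w^2 + 640*w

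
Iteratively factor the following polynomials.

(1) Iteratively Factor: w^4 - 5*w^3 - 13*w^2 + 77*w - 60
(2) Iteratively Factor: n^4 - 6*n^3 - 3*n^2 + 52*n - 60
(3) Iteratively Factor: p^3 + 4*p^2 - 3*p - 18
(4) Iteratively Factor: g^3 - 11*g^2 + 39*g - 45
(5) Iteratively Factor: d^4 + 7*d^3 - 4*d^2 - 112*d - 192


(1) = (w - 5)*(w^3 - 13*w + 12) = (w - 5)*(w - 1)*(w^2 + w - 12) = (w - 5)*(w - 1)*(w + 4)*(w - 3)
(2) = (n - 2)*(n^3 - 4*n^2 - 11*n + 30) = (n - 2)*(n + 3)*(n^2 - 7*n + 10) = (n - 2)^2*(n + 3)*(n - 5)
(3) = (p + 3)*(p^2 + p - 6) = (p + 3)^2*(p - 2)
(4) = (g - 3)*(g^2 - 8*g + 15) = (g - 3)^2*(g - 5)
(5) = (d + 3)*(d^3 + 4*d^2 - 16*d - 64) = (d + 3)*(d + 4)*(d^2 - 16) = (d - 4)*(d + 3)*(d + 4)*(d + 4)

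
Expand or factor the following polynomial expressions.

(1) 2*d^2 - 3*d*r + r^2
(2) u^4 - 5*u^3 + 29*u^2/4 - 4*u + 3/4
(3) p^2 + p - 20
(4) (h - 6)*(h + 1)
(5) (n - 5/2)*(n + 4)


(1) = (-2*d + r)*(-d + r)
(2) = (u - 3)*(u - 1)*(u - 1/2)^2
(3) = (p - 4)*(p + 5)
(4) = h^2 - 5*h - 6
(5) = n^2 + 3*n/2 - 10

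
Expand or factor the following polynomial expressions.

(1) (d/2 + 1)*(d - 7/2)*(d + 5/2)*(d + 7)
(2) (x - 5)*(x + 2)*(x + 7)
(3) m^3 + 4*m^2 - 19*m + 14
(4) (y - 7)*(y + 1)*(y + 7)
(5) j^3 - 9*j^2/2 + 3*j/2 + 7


(1) = d^4/2 + 4*d^3 - 15*d^2/8 - 371*d/8 - 245/4
(2) = x^3 + 4*x^2 - 31*x - 70
(3) = (m - 2)*(m - 1)*(m + 7)
(4) = y^3 + y^2 - 49*y - 49
(5) = (j - 7/2)*(j - 2)*(j + 1)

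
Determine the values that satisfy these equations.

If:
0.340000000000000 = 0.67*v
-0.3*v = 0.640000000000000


Then:
No Solution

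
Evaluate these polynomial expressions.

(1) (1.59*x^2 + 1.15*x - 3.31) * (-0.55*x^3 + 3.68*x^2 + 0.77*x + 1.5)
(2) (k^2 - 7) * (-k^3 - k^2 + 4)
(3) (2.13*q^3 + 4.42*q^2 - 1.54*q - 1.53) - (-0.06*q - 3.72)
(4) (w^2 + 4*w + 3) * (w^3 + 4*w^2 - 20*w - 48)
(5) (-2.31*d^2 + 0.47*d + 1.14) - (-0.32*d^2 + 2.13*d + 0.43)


(1) = -0.8745*x^5 + 5.2187*x^4 + 7.2768*x^3 - 8.9103*x^2 - 0.8237*x - 4.965
(2) = -k^5 - k^4 + 7*k^3 + 11*k^2 - 28
(3) = 2.13*q^3 + 4.42*q^2 - 1.48*q + 2.19
(4) = w^5 + 8*w^4 - w^3 - 116*w^2 - 252*w - 144
(5) = -1.99*d^2 - 1.66*d + 0.71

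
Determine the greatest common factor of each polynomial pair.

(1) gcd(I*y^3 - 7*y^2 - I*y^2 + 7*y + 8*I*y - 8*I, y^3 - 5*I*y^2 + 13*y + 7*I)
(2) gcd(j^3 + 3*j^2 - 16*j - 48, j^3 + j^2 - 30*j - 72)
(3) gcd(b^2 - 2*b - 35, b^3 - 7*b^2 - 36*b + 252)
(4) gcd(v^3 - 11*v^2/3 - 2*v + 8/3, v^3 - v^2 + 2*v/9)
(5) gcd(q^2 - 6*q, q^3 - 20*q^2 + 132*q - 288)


(1) = 1
(2) = j^2 + 7*j + 12
(3) = b - 7
(4) = gcd((v - 4)*(v - 2/3)*(v + 1), v*(v - 2/3)*(v - 1/3)) = v - 2/3
(5) = q - 6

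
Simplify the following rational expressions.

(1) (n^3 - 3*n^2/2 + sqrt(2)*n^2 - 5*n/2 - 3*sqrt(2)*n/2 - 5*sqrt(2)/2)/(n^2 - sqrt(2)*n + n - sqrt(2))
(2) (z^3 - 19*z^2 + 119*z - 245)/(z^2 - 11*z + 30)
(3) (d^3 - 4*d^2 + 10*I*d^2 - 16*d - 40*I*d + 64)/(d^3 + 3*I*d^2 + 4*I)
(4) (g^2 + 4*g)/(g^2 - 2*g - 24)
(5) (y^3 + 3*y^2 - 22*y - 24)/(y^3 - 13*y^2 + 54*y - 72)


(1) = (2*n^2 + n*(-5 + 2*sqrt(2)) - 5*sqrt(2))/(2*n - 2*sqrt(2))
(2) = (z^2 - 14*z + 49)/(z - 6)
(3) = (d^2 + d*(-4 + 8*I) - 32*I)/(d^2 + I*d + 2)
(4) = g/(g - 6)
(5) = (y^2 + 7*y + 6)/(y^2 - 9*y + 18)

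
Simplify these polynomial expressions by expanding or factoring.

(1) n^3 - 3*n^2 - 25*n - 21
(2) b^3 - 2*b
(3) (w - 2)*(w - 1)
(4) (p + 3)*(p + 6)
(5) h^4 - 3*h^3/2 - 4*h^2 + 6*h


(1) = (n - 7)*(n + 1)*(n + 3)
(2) = b*(b - sqrt(2))*(b + sqrt(2))
(3) = w^2 - 3*w + 2
(4) = p^2 + 9*p + 18
(5) = h*(h - 2)*(h - 3/2)*(h + 2)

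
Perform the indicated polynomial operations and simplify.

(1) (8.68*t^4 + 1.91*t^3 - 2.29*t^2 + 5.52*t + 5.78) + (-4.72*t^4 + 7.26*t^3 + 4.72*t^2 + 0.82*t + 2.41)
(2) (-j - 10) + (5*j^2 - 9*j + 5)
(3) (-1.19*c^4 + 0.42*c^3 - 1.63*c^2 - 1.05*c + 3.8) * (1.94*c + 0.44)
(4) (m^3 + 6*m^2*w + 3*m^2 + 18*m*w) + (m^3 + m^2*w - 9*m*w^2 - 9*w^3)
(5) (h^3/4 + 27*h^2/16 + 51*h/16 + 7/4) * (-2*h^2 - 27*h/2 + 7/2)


(1) = 3.96*t^4 + 9.17*t^3 + 2.43*t^2 + 6.34*t + 8.19
(2) = 5*j^2 - 10*j - 5
(3) = -2.3086*c^5 + 0.2912*c^4 - 2.9774*c^3 - 2.7542*c^2 + 6.91*c + 1.672
(4) = 2*m^3 + 7*m^2*w + 3*m^2 - 9*m*w^2 + 18*m*w - 9*w^3
(5) = -h^5/2 - 27*h^4/4 - 905*h^3/32 - 325*h^2/8 - 399*h/32 + 49/8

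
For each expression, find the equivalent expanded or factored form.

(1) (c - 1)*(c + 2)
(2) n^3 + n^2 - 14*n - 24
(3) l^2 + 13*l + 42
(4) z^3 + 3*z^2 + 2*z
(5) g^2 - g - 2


(1) = c^2 + c - 2
(2) = (n - 4)*(n + 2)*(n + 3)
(3) = (l + 6)*(l + 7)
(4) = z*(z + 1)*(z + 2)
(5) = (g - 2)*(g + 1)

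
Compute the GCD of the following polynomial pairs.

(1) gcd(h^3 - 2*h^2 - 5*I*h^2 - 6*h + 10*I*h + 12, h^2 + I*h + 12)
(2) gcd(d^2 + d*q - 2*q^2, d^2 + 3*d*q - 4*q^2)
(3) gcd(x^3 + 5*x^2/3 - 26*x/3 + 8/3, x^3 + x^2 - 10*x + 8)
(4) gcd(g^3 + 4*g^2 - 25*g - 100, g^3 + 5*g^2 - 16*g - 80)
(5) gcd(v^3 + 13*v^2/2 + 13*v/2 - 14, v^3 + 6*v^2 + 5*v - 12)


(1) = gcd((h - 2)*(h - 3*I)*(h - 2*I), (h - 3*I)*(h + 4*I)) = h - 3*I
(2) = -d + q
(3) = gcd((x - 2)*(x - 1/3)*(x + 4), (x - 2)*(x - 1)*(x + 4)) = x^2 + 2*x - 8
(4) = g^2 + 9*g + 20
(5) = v^2 + 3*v - 4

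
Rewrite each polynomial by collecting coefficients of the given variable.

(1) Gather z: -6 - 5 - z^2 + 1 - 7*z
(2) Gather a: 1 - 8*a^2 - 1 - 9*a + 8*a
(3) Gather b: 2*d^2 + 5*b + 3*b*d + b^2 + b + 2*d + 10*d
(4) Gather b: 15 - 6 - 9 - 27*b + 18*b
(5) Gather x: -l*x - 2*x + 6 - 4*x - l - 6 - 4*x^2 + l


(1) = -z^2 - 7*z - 10
(2) = -8*a^2 - a
(3) = b^2 + b*(3*d + 6) + 2*d^2 + 12*d
(4) = -9*b
(5) = -4*x^2 + x*(-l - 6)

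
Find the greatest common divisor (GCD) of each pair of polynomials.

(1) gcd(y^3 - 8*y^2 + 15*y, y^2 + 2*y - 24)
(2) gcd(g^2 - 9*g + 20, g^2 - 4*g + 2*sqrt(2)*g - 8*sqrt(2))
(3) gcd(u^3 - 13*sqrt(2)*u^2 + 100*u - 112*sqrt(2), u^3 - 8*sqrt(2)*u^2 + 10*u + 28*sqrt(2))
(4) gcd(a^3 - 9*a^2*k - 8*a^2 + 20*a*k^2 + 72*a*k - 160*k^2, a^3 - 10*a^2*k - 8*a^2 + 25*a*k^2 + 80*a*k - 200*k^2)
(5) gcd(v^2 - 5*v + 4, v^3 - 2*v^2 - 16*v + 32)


(1) = 1
(2) = g - 4
(3) = u^2 - 9*sqrt(2)*u + 28
(4) = a^2 - 5*a*k - 8*a + 40*k
(5) = gcd((v - 4)*(v - 1), (v - 4)*(v - 2)*(v + 4)) = v - 4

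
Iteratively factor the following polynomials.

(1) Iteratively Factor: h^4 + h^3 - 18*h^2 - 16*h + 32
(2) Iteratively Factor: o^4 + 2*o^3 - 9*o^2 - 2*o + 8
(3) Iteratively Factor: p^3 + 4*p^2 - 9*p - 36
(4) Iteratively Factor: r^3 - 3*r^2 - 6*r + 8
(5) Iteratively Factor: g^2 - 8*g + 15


(1) = (h - 4)*(h^3 + 5*h^2 + 2*h - 8) = (h - 4)*(h - 1)*(h^2 + 6*h + 8) = (h - 4)*(h - 1)*(h + 2)*(h + 4)
(2) = (o + 4)*(o^3 - 2*o^2 - o + 2) = (o - 1)*(o + 4)*(o^2 - o - 2) = (o - 2)*(o - 1)*(o + 4)*(o + 1)
(3) = (p + 4)*(p^2 - 9) = (p + 3)*(p + 4)*(p - 3)
(4) = (r - 4)*(r^2 + r - 2) = (r - 4)*(r - 1)*(r + 2)
(5) = (g - 3)*(g - 5)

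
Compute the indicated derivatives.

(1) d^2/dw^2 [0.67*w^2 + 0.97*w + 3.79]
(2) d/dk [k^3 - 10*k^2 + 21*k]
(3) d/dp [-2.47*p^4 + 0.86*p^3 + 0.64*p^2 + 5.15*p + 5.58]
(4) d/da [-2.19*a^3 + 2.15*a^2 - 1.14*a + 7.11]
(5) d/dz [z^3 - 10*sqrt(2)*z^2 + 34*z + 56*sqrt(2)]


(1) = 1.34000000000000
(2) = 3*k^2 - 20*k + 21
(3) = -9.88*p^3 + 2.58*p^2 + 1.28*p + 5.15
(4) = -6.57*a^2 + 4.3*a - 1.14
(5) = 3*z^2 - 20*sqrt(2)*z + 34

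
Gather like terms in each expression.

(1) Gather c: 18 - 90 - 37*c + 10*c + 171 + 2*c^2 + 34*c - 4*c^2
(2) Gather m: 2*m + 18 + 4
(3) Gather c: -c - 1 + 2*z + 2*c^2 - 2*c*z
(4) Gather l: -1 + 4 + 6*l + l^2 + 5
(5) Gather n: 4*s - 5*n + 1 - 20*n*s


(1) = -2*c^2 + 7*c + 99
(2) = 2*m + 22
(3) = 2*c^2 + c*(-2*z - 1) + 2*z - 1
(4) = l^2 + 6*l + 8
(5) = n*(-20*s - 5) + 4*s + 1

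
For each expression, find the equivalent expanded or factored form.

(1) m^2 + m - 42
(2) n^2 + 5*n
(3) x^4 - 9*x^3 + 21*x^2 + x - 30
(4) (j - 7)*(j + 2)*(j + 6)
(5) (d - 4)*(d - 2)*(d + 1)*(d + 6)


(1) = (m - 6)*(m + 7)
(2) = n*(n + 5)
(3) = (x - 5)*(x - 3)*(x - 2)*(x + 1)
(4) = j^3 + j^2 - 44*j - 84
(5) = d^4 + d^3 - 28*d^2 + 20*d + 48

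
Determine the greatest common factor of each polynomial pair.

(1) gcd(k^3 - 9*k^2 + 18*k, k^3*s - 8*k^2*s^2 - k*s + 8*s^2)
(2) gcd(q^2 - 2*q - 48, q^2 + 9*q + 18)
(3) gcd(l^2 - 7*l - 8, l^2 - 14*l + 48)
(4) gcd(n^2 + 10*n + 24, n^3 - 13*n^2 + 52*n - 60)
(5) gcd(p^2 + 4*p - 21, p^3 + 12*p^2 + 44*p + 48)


(1) = gcd(k*(k - 6)*(k - 3), (k - 1)*(k - 8*s)*(k*s + s)) = 1
(2) = q + 6
(3) = gcd((l - 8)*(l + 1), (l - 8)*(l - 6)) = l - 8
(4) = 1
(5) = 1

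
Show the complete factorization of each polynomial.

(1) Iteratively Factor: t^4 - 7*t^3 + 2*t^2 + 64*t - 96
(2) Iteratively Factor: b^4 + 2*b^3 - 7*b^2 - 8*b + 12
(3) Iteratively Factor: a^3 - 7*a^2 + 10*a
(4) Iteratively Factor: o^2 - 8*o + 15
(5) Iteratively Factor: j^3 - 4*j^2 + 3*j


(1) = (t - 2)*(t^3 - 5*t^2 - 8*t + 48) = (t - 4)*(t - 2)*(t^2 - t - 12) = (t - 4)^2*(t - 2)*(t + 3)
(2) = (b - 2)*(b^3 + 4*b^2 + b - 6) = (b - 2)*(b - 1)*(b^2 + 5*b + 6) = (b - 2)*(b - 1)*(b + 2)*(b + 3)
(3) = (a)*(a^2 - 7*a + 10) = a*(a - 2)*(a - 5)
(4) = (o - 5)*(o - 3)
(5) = (j)*(j^2 - 4*j + 3) = j*(j - 1)*(j - 3)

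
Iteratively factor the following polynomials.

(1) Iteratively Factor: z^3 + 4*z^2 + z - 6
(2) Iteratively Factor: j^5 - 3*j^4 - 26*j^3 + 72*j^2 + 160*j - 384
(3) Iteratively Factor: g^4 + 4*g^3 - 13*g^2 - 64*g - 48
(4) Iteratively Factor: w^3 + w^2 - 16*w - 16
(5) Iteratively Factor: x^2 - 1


(1) = (z + 2)*(z^2 + 2*z - 3) = (z + 2)*(z + 3)*(z - 1)
(2) = (j - 4)*(j^4 + j^3 - 22*j^2 - 16*j + 96) = (j - 4)*(j - 2)*(j^3 + 3*j^2 - 16*j - 48) = (j - 4)*(j - 2)*(j + 3)*(j^2 - 16) = (j - 4)^2*(j - 2)*(j + 3)*(j + 4)
(3) = (g + 3)*(g^3 + g^2 - 16*g - 16) = (g + 1)*(g + 3)*(g^2 - 16) = (g - 4)*(g + 1)*(g + 3)*(g + 4)
(4) = (w + 4)*(w^2 - 3*w - 4) = (w - 4)*(w + 4)*(w + 1)
(5) = (x - 1)*(x + 1)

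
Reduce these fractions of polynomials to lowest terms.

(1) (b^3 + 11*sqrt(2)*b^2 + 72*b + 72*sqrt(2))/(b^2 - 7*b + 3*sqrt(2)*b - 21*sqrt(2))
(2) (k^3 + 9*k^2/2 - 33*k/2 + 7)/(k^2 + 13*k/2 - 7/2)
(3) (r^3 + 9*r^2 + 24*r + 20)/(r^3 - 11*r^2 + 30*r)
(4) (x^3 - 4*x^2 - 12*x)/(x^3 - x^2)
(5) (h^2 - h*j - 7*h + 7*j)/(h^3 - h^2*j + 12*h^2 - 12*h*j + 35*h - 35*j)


(1) = (b^2 + 8*sqrt(2)*b + 24)/(b - 7)
(2) = k - 2
(3) = (r^3 + 9*r^2 + 24*r + 20)/(r^3 - 11*r^2 + 30*r)
(4) = (x^2 - 4*x - 12)/(x^2 - x)
(5) = (h - 7)/(h^2 + 12*h + 35)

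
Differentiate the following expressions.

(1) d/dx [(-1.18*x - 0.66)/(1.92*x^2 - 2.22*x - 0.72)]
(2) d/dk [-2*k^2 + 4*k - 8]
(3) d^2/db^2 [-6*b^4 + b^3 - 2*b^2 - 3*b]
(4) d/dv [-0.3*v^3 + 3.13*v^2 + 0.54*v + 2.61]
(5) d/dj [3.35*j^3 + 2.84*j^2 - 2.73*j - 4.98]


(1) = (2.2656*x^2 + 2.5344*x - 0.6156)/(3.6864*x^4 - 8.5248*x^3 + 2.1636*x^2 + 3.1968*x + 0.5184)
(2) = 4 - 4*k
(3) = -72*b^2 + 6*b - 4
(4) = -0.9*v^2 + 6.26*v + 0.54
(5) = 10.05*j^2 + 5.68*j - 2.73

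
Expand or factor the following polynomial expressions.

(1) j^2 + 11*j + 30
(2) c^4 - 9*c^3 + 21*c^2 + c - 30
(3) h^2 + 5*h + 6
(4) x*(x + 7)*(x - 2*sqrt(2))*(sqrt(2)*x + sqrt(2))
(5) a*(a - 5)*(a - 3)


(1) = (j + 5)*(j + 6)
(2) = (c - 5)*(c - 3)*(c - 2)*(c + 1)
(3) = (h + 2)*(h + 3)
(4) = sqrt(2)*x^4 - 4*x^3 + 8*sqrt(2)*x^3 - 32*x^2 + 7*sqrt(2)*x^2 - 28*x
(5) = a^3 - 8*a^2 + 15*a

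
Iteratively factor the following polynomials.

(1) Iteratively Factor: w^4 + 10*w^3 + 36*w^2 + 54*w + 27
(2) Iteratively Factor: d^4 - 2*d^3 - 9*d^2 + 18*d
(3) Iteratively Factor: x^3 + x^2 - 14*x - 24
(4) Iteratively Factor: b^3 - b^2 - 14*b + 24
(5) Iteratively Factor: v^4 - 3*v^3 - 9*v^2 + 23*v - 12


(1) = (w + 3)*(w^3 + 7*w^2 + 15*w + 9) = (w + 3)^2*(w^2 + 4*w + 3) = (w + 1)*(w + 3)^2*(w + 3)
(2) = (d + 3)*(d^3 - 5*d^2 + 6*d) = d*(d + 3)*(d^2 - 5*d + 6) = d*(d - 2)*(d + 3)*(d - 3)
(3) = (x - 4)*(x^2 + 5*x + 6) = (x - 4)*(x + 3)*(x + 2)
(4) = (b + 4)*(b^2 - 5*b + 6) = (b - 3)*(b + 4)*(b - 2)
(5) = (v - 1)*(v^3 - 2*v^2 - 11*v + 12) = (v - 1)^2*(v^2 - v - 12) = (v - 1)^2*(v + 3)*(v - 4)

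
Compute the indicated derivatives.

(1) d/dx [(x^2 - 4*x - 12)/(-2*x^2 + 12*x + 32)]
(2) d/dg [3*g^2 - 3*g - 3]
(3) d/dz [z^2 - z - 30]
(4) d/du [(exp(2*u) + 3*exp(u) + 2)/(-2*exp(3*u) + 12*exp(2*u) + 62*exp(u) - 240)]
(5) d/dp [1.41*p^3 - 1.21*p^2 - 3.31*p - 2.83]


(1) = 1/(x^2 - 16*x + 64)
(2) = 6*g - 3
(3) = 2*z - 1
(4) = (exp(4*u) + 6*exp(3*u) + 19*exp(2*u) - 264*exp(u) - 422)*exp(u)/(2*(exp(6*u) - 12*exp(5*u) - 26*exp(4*u) + 612*exp(3*u) - 479*exp(2*u) - 7440*exp(u) + 14400))
(5) = 4.23*p^2 - 2.42*p - 3.31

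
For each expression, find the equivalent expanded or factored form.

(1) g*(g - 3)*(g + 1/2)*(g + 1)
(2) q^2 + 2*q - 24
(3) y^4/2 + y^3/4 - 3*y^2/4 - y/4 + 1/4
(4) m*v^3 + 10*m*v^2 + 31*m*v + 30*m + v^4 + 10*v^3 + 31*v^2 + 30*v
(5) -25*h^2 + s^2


(1) = g^4 - 3*g^3/2 - 4*g^2 - 3*g/2
(2) = (q - 4)*(q + 6)
(3) = (y/2 + 1/2)*(y - 1)*(y - 1/2)*(y + 1)
(4) = (m + v)*(v + 2)*(v + 3)*(v + 5)
(5) = (-5*h + s)*(5*h + s)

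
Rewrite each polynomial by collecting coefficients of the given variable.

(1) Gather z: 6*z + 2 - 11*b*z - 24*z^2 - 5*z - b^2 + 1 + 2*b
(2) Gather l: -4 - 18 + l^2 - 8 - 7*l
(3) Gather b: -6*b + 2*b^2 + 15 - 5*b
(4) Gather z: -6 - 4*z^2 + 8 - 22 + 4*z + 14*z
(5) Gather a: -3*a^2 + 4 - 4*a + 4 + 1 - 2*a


(1) = -b^2 + 2*b - 24*z^2 + z*(1 - 11*b) + 3
(2) = l^2 - 7*l - 30
(3) = 2*b^2 - 11*b + 15
(4) = -4*z^2 + 18*z - 20
(5) = -3*a^2 - 6*a + 9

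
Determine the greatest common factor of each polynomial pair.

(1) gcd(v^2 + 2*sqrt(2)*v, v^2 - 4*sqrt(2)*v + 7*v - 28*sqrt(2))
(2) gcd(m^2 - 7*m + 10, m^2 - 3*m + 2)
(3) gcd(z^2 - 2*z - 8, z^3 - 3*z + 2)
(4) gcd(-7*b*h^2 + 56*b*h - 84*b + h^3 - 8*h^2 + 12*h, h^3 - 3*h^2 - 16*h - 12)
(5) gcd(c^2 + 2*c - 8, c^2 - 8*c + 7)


(1) = 1
(2) = m - 2
(3) = gcd((z - 4)*(z + 2), (z - 1)^2*(z + 2)) = z + 2
(4) = h - 6
(5) = 1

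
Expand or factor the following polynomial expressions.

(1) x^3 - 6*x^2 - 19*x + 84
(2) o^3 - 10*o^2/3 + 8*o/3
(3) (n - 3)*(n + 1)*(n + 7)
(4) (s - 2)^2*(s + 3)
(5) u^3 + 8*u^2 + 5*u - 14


(1) = (x - 7)*(x - 3)*(x + 4)
(2) = o*(o - 2)*(o - 4/3)
(3) = n^3 + 5*n^2 - 17*n - 21
(4) = s^3 - s^2 - 8*s + 12
(5) = (u - 1)*(u + 2)*(u + 7)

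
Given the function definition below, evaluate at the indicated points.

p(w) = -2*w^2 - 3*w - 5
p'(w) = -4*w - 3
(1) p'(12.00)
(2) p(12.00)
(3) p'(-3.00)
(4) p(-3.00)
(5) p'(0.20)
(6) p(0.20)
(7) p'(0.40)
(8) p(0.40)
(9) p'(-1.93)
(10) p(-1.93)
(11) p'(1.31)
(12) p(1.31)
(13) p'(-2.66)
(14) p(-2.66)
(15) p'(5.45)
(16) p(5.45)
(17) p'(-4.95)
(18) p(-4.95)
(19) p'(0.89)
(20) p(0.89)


(1) = -51.00
(2) = -329.00
(3) = 9.00
(4) = -14.00
(5) = -3.80
(6) = -5.68
(7) = -4.60
(8) = -6.52
(9) = 4.72
(10) = -6.66
(11) = -8.24
(12) = -12.36
(13) = 7.64
(14) = -11.17
(15) = -24.80
(16) = -80.75
(17) = 16.80
(18) = -39.16
(19) = -6.56
(20) = -9.25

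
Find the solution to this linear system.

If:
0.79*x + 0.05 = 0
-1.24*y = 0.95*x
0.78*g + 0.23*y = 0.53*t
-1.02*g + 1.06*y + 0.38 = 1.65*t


Then:
g = 0.12
t = 0.19
x = -0.06
y = 0.05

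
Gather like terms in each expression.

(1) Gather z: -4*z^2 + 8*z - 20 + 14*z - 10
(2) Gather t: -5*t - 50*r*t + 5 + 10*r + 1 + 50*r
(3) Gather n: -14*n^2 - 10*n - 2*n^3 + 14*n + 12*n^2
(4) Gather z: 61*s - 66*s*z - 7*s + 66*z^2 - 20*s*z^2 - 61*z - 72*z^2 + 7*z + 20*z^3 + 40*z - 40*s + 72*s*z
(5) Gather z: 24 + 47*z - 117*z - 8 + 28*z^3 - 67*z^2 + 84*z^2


(1) = -4*z^2 + 22*z - 30
(2) = 60*r + t*(-50*r - 5) + 6
(3) = -2*n^3 - 2*n^2 + 4*n
(4) = 14*s + 20*z^3 + z^2*(-20*s - 6) + z*(6*s - 14)
(5) = 28*z^3 + 17*z^2 - 70*z + 16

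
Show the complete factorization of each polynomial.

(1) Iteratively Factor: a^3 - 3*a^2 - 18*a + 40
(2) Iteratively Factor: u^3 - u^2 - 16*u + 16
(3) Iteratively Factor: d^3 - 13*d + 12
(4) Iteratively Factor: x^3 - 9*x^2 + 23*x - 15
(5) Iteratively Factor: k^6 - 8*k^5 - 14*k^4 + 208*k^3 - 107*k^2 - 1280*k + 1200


(1) = (a + 4)*(a^2 - 7*a + 10) = (a - 2)*(a + 4)*(a - 5)
(2) = (u - 4)*(u^2 + 3*u - 4) = (u - 4)*(u + 4)*(u - 1)
(3) = (d - 3)*(d^2 + 3*d - 4) = (d - 3)*(d + 4)*(d - 1)
(4) = (x - 3)*(x^2 - 6*x + 5) = (x - 5)*(x - 3)*(x - 1)
(5) = (k - 5)*(k^5 - 3*k^4 - 29*k^3 + 63*k^2 + 208*k - 240) = (k - 5)^2*(k^4 + 2*k^3 - 19*k^2 - 32*k + 48) = (k - 5)^2*(k - 4)*(k^3 + 6*k^2 + 5*k - 12) = (k - 5)^2*(k - 4)*(k + 4)*(k^2 + 2*k - 3) = (k - 5)^2*(k - 4)*(k + 3)*(k + 4)*(k - 1)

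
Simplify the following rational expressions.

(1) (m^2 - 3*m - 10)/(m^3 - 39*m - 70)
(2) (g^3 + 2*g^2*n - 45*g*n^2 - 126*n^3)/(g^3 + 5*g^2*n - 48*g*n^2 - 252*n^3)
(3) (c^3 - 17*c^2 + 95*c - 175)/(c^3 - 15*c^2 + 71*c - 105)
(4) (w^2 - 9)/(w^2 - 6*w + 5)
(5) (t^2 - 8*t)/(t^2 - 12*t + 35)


(1) = (m - 5)/(m^2 - 2*m - 35)
(2) = (g + 3*n)/(g + 6*n)
(3) = (c - 5)/(c - 3)
(4) = (w^2 - 9)/(w^2 - 6*w + 5)
(5) = (t^2 - 8*t)/(t^2 - 12*t + 35)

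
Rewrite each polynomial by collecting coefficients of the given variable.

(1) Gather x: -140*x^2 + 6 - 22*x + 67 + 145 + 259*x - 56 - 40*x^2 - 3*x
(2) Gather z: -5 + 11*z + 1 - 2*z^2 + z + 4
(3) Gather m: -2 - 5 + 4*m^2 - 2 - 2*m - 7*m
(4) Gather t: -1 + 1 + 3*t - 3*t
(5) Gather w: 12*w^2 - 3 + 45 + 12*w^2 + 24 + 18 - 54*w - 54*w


(1) = -180*x^2 + 234*x + 162
(2) = -2*z^2 + 12*z
(3) = 4*m^2 - 9*m - 9
(4) = 0
(5) = 24*w^2 - 108*w + 84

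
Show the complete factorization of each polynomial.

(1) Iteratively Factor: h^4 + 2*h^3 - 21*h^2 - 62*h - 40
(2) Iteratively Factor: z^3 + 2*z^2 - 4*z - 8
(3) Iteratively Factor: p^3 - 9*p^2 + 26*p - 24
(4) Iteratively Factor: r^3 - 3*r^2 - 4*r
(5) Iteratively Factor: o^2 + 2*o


(1) = (h + 4)*(h^3 - 2*h^2 - 13*h - 10) = (h + 2)*(h + 4)*(h^2 - 4*h - 5) = (h - 5)*(h + 2)*(h + 4)*(h + 1)
(2) = (z + 2)*(z^2 - 4) = (z - 2)*(z + 2)*(z + 2)
(3) = (p - 3)*(p^2 - 6*p + 8) = (p - 4)*(p - 3)*(p - 2)
(4) = (r - 4)*(r^2 + r) = r*(r - 4)*(r + 1)
(5) = (o)*(o + 2)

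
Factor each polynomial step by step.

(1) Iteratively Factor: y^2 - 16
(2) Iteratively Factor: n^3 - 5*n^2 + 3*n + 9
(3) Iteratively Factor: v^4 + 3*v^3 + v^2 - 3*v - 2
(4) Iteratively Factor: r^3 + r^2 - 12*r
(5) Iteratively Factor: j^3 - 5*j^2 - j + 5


(1) = (y - 4)*(y + 4)
(2) = (n + 1)*(n^2 - 6*n + 9) = (n - 3)*(n + 1)*(n - 3)
(3) = (v + 1)*(v^3 + 2*v^2 - v - 2) = (v - 1)*(v + 1)*(v^2 + 3*v + 2) = (v - 1)*(v + 1)*(v + 2)*(v + 1)
(4) = (r)*(r^2 + r - 12) = r*(r + 4)*(r - 3)
(5) = (j + 1)*(j^2 - 6*j + 5) = (j - 1)*(j + 1)*(j - 5)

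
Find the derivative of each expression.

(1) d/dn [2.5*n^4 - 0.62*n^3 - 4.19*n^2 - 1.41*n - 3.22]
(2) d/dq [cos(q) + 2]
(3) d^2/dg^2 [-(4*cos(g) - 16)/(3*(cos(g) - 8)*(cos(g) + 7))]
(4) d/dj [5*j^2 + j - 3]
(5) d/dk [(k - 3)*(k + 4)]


(1) = 10.0*n^3 - 1.86*n^2 - 8.38*n - 1.41
(2) = -sin(q)
(3) = 4*(-15*(1 - cos(g)^2)^2 + cos(g)^5 + 346*cos(g)^3 - 962*cos(g)^2 + 3000*cos(g) + 583)/(3*(cos(g) - 8)^3*(cos(g) + 7)^3)
(4) = 10*j + 1
(5) = 2*k + 1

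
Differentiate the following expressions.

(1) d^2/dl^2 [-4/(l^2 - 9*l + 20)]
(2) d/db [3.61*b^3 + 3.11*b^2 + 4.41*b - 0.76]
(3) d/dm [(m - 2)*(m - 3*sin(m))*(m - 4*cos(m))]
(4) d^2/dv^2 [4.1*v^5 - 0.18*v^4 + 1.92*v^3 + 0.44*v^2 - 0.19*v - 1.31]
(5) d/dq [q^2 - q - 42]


(1) = 8*(l^2 - 9*l - (2*l - 9)^2 + 20)/(l^2 - 9*l + 20)^3
(2) = 10.83*b^2 + 6.22*b + 4.41
(3) = (2 - m)*(m - 4*cos(m))*(3*cos(m) - 1) + (m - 2)*(m - 3*sin(m))*(4*sin(m) + 1) + (m - 3*sin(m))*(m - 4*cos(m))
(4) = 82.0*v^3 - 2.16*v^2 + 11.52*v + 0.88
(5) = 2*q - 1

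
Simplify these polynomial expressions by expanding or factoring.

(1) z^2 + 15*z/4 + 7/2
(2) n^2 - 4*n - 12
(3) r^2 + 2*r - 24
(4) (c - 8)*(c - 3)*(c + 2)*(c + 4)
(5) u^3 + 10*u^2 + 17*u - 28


(1) = (z + 7/4)*(z + 2)
(2) = (n - 6)*(n + 2)
(3) = (r - 4)*(r + 6)
(4) = c^4 - 5*c^3 - 34*c^2 + 56*c + 192
(5) = (u - 1)*(u + 4)*(u + 7)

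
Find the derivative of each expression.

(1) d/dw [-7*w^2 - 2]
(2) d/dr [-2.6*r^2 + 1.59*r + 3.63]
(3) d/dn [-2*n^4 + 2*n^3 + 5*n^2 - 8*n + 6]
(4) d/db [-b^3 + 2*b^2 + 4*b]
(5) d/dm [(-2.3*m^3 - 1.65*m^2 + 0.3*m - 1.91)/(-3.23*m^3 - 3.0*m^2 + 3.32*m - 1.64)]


(1) = -14*w
(2) = 1.59 - 5.2*r
(3) = -8*n^3 + 6*n^2 + 10*n - 8
(4) = -3*b^2 + 4*b + 4
(5) = (1.5705*m^4 - 13.334*m^3 - 11.7699*m^2 - 6.048*m + 5.8492)/(10.4329*m^6 + 19.38*m^5 - 12.4472*m^4 - 9.3256*m^3 + 20.8624*m^2 - 10.8896*m + 2.6896)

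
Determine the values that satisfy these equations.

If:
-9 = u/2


Then:
u = -18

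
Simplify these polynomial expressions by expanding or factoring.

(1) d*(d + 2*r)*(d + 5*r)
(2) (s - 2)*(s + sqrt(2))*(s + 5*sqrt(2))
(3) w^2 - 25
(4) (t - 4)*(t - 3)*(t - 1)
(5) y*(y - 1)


(1) = d^3 + 7*d^2*r + 10*d*r^2
(2) = s^3 - 2*s^2 + 6*sqrt(2)*s^2 - 12*sqrt(2)*s + 10*s - 20
(3) = (w - 5)*(w + 5)
(4) = t^3 - 8*t^2 + 19*t - 12
(5) = y^2 - y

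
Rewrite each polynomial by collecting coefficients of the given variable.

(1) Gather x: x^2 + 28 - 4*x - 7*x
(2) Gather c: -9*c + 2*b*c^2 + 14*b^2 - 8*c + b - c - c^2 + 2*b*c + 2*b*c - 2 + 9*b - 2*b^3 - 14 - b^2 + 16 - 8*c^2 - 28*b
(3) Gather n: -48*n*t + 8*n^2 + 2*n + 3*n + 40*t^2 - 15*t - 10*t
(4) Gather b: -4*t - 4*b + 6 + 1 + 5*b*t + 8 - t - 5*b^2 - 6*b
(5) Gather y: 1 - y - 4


(1) = x^2 - 11*x + 28
(2) = -2*b^3 + 13*b^2 - 18*b + c^2*(2*b - 9) + c*(4*b - 18)
(3) = 8*n^2 + n*(5 - 48*t) + 40*t^2 - 25*t
(4) = -5*b^2 + b*(5*t - 10) - 5*t + 15
(5) = -y - 3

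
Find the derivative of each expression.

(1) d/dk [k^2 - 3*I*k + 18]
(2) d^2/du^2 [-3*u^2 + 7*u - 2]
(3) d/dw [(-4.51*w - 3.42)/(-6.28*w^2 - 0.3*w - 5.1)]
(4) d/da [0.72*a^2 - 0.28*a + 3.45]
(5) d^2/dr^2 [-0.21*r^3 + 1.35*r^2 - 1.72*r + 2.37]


(1) = 2*k - 3*I
(2) = -6
(3) = (-28.3228*w^2 - 42.9552*w + 21.975)/(39.4384*w^4 + 3.768*w^3 + 64.146*w^2 + 3.06*w + 26.01)
(4) = 1.44*a - 0.28
(5) = 2.7 - 1.26*r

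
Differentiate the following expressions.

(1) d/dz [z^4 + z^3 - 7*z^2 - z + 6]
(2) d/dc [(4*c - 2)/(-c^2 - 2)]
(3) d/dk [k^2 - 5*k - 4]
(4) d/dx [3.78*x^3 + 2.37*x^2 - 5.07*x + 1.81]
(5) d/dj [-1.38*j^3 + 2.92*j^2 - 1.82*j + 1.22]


(1) = 4*z^3 + 3*z^2 - 14*z - 1
(2) = 4*(c^2 - c - 2)/(c^4 + 4*c^2 + 4)
(3) = 2*k - 5
(4) = 11.34*x^2 + 4.74*x - 5.07
(5) = -4.14*j^2 + 5.84*j - 1.82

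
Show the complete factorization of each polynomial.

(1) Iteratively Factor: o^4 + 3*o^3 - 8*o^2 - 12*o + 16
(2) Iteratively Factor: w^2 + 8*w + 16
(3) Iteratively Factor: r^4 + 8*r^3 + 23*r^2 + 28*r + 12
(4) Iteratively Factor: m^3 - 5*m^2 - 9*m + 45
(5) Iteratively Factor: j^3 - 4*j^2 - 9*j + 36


(1) = (o + 2)*(o^3 + o^2 - 10*o + 8) = (o - 1)*(o + 2)*(o^2 + 2*o - 8) = (o - 2)*(o - 1)*(o + 2)*(o + 4)
(2) = (w + 4)*(w + 4)
(3) = (r + 2)*(r^3 + 6*r^2 + 11*r + 6) = (r + 1)*(r + 2)*(r^2 + 5*r + 6) = (r + 1)*(r + 2)*(r + 3)*(r + 2)
(4) = (m + 3)*(m^2 - 8*m + 15) = (m - 5)*(m + 3)*(m - 3)
(5) = (j - 3)*(j^2 - j - 12) = (j - 3)*(j + 3)*(j - 4)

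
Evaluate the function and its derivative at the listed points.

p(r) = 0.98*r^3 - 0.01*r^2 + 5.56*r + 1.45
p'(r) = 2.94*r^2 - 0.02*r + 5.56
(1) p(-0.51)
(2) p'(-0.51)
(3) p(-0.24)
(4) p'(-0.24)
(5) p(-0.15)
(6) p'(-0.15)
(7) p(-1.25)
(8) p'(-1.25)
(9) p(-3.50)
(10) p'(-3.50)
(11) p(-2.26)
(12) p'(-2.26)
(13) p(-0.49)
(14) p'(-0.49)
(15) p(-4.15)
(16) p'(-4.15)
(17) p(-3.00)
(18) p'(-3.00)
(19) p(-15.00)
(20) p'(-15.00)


(1) = -1.52
(2) = 6.33
(3) = 0.10
(4) = 5.73
(5) = 0.61
(6) = 5.63
(7) = -7.43
(8) = 10.18
(9) = -60.15
(10) = 41.65
(11) = -22.48
(12) = 20.62
(13) = -1.39
(14) = 6.28
(15) = -91.84
(16) = 56.28
(17) = -41.78
(18) = 32.08
(19) = -3391.70
(20) = 667.36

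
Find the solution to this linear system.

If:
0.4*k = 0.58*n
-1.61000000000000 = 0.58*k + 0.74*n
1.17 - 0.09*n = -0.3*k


Then:
No Solution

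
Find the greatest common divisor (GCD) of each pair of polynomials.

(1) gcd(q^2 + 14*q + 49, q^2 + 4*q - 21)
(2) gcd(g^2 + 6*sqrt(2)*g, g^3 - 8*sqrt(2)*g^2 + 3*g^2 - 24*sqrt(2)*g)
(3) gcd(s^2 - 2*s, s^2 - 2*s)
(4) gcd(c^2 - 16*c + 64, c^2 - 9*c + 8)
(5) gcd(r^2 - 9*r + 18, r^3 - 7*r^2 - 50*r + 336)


(1) = q + 7
(2) = gcd(g*(g + 6*sqrt(2)), g*(g + 3)*(g - 8*sqrt(2))) = g
(3) = s^2 - 2*s
(4) = gcd((c - 8)^2, (c - 8)*(c - 1)) = c - 8
(5) = r - 6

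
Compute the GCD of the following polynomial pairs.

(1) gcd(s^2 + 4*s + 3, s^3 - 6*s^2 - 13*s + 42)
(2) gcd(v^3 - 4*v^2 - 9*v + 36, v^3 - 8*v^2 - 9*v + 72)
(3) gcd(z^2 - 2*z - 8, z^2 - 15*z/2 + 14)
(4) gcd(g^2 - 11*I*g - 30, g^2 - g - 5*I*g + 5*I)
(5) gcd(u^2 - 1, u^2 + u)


(1) = s + 3
(2) = gcd((v - 4)*(v - 3)*(v + 3), (v - 8)*(v - 3)*(v + 3)) = v^2 - 9
(3) = gcd((z - 4)*(z + 2), (z - 4)*(z - 7/2)) = z - 4
(4) = g - 5*I
(5) = u + 1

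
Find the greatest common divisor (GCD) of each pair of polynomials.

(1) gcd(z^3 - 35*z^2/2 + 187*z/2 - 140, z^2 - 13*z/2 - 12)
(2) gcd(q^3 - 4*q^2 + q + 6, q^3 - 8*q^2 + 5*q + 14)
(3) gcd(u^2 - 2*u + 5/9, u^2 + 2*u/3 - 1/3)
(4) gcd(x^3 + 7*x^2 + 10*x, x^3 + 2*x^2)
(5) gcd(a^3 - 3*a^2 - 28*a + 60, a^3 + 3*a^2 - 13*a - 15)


(1) = gcd((z - 8)*(z - 7)*(z - 5/2), (z - 8)*(z + 3/2)) = z - 8
(2) = gcd((q - 3)*(q - 2)*(q + 1), (q - 7)*(q - 2)*(q + 1)) = q^2 - q - 2
(3) = u - 1/3
(4) = x^2 + 2*x
(5) = a + 5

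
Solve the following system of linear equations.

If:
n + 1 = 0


Then:
n = -1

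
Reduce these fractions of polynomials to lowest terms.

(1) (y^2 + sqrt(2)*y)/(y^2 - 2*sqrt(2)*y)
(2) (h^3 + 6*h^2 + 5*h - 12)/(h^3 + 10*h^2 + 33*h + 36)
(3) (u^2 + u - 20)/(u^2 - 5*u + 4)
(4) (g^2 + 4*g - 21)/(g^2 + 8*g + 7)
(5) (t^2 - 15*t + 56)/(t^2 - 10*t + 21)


(1) = (y + sqrt(2))/(y - 2*sqrt(2))
(2) = (h - 1)/(h + 3)
(3) = (u + 5)/(u - 1)
(4) = (g - 3)/(g + 1)
(5) = (t - 8)/(t - 3)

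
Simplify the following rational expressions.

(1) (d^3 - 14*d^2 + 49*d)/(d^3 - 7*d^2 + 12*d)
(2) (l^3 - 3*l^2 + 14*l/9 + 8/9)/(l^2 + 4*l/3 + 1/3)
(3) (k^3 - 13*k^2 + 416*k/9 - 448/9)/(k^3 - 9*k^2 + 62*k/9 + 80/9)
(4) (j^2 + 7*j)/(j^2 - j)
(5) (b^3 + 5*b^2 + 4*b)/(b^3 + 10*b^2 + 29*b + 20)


(1) = (d^2 - 14*d + 49)/(d^2 - 7*d + 12)
(2) = (3*l^2 - 10*l + 8)/(3*l + 3)
(3) = (9*k^2 - 45*k + 56)/(9*k^2 - 9*k - 10)
(4) = (j + 7)/(j - 1)
(5) = b/(b + 5)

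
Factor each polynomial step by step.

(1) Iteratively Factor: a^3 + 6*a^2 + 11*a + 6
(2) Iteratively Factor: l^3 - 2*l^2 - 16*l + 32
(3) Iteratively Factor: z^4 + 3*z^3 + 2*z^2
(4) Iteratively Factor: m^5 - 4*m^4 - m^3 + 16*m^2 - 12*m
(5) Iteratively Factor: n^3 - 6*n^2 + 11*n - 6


(1) = (a + 1)*(a^2 + 5*a + 6) = (a + 1)*(a + 2)*(a + 3)
(2) = (l + 4)*(l^2 - 6*l + 8) = (l - 4)*(l + 4)*(l - 2)
(3) = (z + 2)*(z^3 + z^2) = z*(z + 2)*(z^2 + z) = z*(z + 1)*(z + 2)*(z)
(4) = (m - 1)*(m^4 - 3*m^3 - 4*m^2 + 12*m) = (m - 1)*(m + 2)*(m^3 - 5*m^2 + 6*m) = (m - 3)*(m - 1)*(m + 2)*(m^2 - 2*m) = m*(m - 3)*(m - 1)*(m + 2)*(m - 2)
(5) = (n - 1)*(n^2 - 5*n + 6) = (n - 3)*(n - 1)*(n - 2)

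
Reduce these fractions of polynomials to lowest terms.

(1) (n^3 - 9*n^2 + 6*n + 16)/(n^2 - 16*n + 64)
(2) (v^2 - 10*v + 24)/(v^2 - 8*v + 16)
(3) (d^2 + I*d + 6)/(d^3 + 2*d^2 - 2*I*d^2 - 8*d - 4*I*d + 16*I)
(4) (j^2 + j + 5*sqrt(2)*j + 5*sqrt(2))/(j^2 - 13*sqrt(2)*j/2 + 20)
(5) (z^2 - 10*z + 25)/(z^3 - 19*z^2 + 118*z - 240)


(1) = (n^2 - n - 2)/(n - 8)
(2) = (v - 6)/(v - 4)
(3) = (d + 3*I)/(d^2 + 2*d - 8)
(4) = (2*j^2 + j*(2 + 10*sqrt(2)) + 10*sqrt(2))/(2*j^2 - 13*sqrt(2)*j + 40)
(5) = (z - 5)/(z^2 - 14*z + 48)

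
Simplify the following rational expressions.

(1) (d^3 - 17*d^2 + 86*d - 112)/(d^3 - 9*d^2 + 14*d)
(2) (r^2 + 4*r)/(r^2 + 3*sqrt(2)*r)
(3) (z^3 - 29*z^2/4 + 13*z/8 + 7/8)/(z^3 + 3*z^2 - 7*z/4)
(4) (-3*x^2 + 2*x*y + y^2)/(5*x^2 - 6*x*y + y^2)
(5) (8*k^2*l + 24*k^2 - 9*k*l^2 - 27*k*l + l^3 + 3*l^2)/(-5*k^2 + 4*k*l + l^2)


(1) = (d - 8)/d
(2) = (r + 4)/(r + 3*sqrt(2))
(3) = (4*z^2 - 27*z - 7)/(4*z^2 + 14*z)
(4) = (-3*x - y)/(5*x - y)
(5) = (-8*k*l - 24*k + l^2 + 3*l)/(5*k + l)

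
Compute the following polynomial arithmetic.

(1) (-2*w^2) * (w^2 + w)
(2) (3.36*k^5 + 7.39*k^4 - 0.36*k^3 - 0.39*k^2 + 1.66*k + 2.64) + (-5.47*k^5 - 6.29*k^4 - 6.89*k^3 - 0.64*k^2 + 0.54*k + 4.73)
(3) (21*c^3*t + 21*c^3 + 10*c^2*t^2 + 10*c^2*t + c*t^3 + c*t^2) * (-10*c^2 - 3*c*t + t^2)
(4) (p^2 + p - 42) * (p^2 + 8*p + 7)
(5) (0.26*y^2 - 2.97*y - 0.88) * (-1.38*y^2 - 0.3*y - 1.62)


(1) = -2*w^4 - 2*w^3
(2) = -2.11*k^5 + 1.1*k^4 - 7.25*k^3 - 1.03*k^2 + 2.2*k + 7.37
(3) = -210*c^5*t - 210*c^5 - 163*c^4*t^2 - 163*c^4*t - 19*c^3*t^3 - 19*c^3*t^2 + 7*c^2*t^4 + 7*c^2*t^3 + c*t^5 + c*t^4
(4) = p^4 + 9*p^3 - 27*p^2 - 329*p - 294
(5) = -0.3588*y^4 + 4.0206*y^3 + 1.6842*y^2 + 5.0754*y + 1.4256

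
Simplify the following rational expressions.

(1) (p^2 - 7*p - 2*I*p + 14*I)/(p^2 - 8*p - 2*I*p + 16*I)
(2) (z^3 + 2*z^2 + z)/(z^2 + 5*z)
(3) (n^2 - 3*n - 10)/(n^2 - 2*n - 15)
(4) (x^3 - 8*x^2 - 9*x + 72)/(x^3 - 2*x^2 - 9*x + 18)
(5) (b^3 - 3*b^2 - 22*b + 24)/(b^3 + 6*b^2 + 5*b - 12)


(1) = (p - 7)/(p - 8)
(2) = (z^2 + 2*z + 1)/(z + 5)
(3) = (n + 2)/(n + 3)
(4) = (x - 8)/(x - 2)
(5) = (b - 6)/(b + 3)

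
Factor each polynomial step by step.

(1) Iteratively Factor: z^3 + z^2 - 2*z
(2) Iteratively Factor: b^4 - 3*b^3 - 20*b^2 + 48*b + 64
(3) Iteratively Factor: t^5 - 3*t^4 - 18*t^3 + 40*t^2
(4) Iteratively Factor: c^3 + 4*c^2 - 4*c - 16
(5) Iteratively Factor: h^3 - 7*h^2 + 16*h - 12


(1) = (z + 2)*(z^2 - z) = z*(z + 2)*(z - 1)
(2) = (b + 1)*(b^3 - 4*b^2 - 16*b + 64) = (b - 4)*(b + 1)*(b^2 - 16) = (b - 4)^2*(b + 1)*(b + 4)
(3) = (t)*(t^4 - 3*t^3 - 18*t^2 + 40*t) = t*(t + 4)*(t^3 - 7*t^2 + 10*t) = t*(t - 5)*(t + 4)*(t^2 - 2*t) = t*(t - 5)*(t - 2)*(t + 4)*(t)
(4) = (c + 2)*(c^2 + 2*c - 8) = (c - 2)*(c + 2)*(c + 4)
(5) = (h - 2)*(h^2 - 5*h + 6) = (h - 2)^2*(h - 3)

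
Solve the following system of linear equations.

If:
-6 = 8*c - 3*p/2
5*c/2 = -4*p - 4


Then:
c = -120/143
p = -68/143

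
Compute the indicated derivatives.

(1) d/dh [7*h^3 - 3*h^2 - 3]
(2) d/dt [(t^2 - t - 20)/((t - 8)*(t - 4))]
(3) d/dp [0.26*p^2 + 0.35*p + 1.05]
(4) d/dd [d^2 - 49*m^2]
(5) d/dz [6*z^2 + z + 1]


(1) = 3*h*(7*h - 2)
(2) = (-11*t^2 + 104*t - 272)/(t^4 - 24*t^3 + 208*t^2 - 768*t + 1024)
(3) = 0.52*p + 0.35
(4) = 2*d
(5) = 12*z + 1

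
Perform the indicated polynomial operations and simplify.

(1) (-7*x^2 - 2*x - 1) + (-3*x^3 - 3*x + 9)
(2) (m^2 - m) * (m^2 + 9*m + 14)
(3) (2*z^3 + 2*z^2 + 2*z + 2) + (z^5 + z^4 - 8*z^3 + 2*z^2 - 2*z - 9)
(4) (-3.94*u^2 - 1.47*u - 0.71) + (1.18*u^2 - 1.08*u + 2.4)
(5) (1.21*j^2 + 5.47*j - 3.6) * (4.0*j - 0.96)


(1) = -3*x^3 - 7*x^2 - 5*x + 8
(2) = m^4 + 8*m^3 + 5*m^2 - 14*m
(3) = z^5 + z^4 - 6*z^3 + 4*z^2 - 7
(4) = -2.76*u^2 - 2.55*u + 1.69
(5) = 4.84*j^3 + 20.7184*j^2 - 19.6512*j + 3.456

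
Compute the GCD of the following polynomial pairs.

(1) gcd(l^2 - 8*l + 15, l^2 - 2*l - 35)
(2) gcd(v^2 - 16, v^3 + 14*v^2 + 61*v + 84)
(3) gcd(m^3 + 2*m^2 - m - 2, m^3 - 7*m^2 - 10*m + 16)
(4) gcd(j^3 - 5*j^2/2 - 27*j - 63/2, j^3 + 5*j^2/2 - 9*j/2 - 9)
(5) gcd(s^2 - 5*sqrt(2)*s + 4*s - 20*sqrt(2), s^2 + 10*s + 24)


(1) = gcd((l - 5)*(l - 3), (l - 7)*(l + 5)) = 1
(2) = v + 4
(3) = m^2 + m - 2
(4) = j^2 + 9*j/2 + 9/2
(5) = gcd((s + 4)*(s - 5*sqrt(2)), (s + 4)*(s + 6)) = s + 4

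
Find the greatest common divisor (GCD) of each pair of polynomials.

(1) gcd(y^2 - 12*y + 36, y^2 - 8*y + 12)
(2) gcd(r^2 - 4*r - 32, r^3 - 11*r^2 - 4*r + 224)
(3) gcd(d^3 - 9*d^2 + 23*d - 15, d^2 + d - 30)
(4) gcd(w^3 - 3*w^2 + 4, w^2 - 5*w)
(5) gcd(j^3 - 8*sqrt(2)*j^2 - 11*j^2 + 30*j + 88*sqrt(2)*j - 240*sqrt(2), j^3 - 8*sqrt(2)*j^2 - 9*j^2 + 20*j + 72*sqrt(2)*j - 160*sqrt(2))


(1) = gcd((y - 6)^2, (y - 6)*(y - 2)) = y - 6
(2) = r^2 - 4*r - 32
(3) = gcd((d - 5)*(d - 3)*(d - 1), (d - 5)*(d + 6)) = d - 5
(4) = gcd((w - 2)^2*(w + 1), w*(w - 5)) = 1
(5) = j^2 + j*(-8*sqrt(2) - 5) + 40*sqrt(2)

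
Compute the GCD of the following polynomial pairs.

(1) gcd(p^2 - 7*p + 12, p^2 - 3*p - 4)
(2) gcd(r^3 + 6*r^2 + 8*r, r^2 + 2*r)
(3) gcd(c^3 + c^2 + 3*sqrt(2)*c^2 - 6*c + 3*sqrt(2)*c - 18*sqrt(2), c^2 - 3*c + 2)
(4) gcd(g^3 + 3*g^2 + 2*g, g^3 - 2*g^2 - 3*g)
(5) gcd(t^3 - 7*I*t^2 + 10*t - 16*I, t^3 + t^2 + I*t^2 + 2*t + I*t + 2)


(1) = p - 4
(2) = r^2 + 2*r
(3) = gcd((c - 2)*(c + 3)*(c + 3*sqrt(2)), (c - 2)*(c - 1)) = c - 2
(4) = gcd(g*(g + 1)*(g + 2), g*(g - 3)*(g + 1)) = g^2 + g
(5) = t^2 + I*t + 2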